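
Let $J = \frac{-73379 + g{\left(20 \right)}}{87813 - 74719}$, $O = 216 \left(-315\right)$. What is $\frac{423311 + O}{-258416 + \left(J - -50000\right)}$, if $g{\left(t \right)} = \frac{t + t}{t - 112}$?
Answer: $- \frac{106994124902}{62768667119} \approx -1.7046$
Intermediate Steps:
$g{\left(t \right)} = \frac{2 t}{-112 + t}$
$O = -68040$
$J = - \frac{1687727}{301162}$ ($J = \frac{-73379 + 2 \cdot 20 \frac{1}{-112 + 20}}{87813 - 74719} = \frac{-73379 + 2 \cdot 20 \frac{1}{-92}}{13094} = \left(-73379 + 2 \cdot 20 \left(- \frac{1}{92}\right)\right) \frac{1}{13094} = \left(-73379 - \frac{10}{23}\right) \frac{1}{13094} = \left(- \frac{1687727}{23}\right) \frac{1}{13094} = - \frac{1687727}{301162} \approx -5.604$)
$\frac{423311 + O}{-258416 + \left(J - -50000\right)} = \frac{423311 - 68040}{-258416 - - \frac{15056412273}{301162}} = \frac{355271}{-258416 + \left(- \frac{1687727}{301162} + 50000\right)} = \frac{355271}{-258416 + \frac{15056412273}{301162}} = \frac{355271}{- \frac{62768667119}{301162}} = 355271 \left(- \frac{301162}{62768667119}\right) = - \frac{106994124902}{62768667119}$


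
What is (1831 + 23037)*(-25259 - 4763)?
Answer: -746587096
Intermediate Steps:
(1831 + 23037)*(-25259 - 4763) = 24868*(-30022) = -746587096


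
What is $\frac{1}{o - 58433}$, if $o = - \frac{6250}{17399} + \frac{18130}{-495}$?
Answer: $- \frac{1722501}{100714608457} \approx -1.7103 \cdot 10^{-5}$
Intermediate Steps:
$o = - \frac{63707524}{1722501}$ ($o = \left(-6250\right) \frac{1}{17399} + 18130 \left(- \frac{1}{495}\right) = - \frac{6250}{17399} - \frac{3626}{99} = - \frac{63707524}{1722501} \approx -36.985$)
$\frac{1}{o - 58433} = \frac{1}{- \frac{63707524}{1722501} - 58433} = \frac{1}{- \frac{100714608457}{1722501}} = - \frac{1722501}{100714608457}$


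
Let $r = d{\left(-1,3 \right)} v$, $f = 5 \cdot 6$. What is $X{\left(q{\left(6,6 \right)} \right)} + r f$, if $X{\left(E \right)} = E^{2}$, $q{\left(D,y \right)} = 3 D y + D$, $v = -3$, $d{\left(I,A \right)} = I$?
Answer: $13086$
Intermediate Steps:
$q{\left(D,y \right)} = D + 3 D y$ ($q{\left(D,y \right)} = 3 D y + D = D + 3 D y$)
$f = 30$
$r = 3$ ($r = \left(-1\right) \left(-3\right) = 3$)
$X{\left(q{\left(6,6 \right)} \right)} + r f = \left(6 \left(1 + 3 \cdot 6\right)\right)^{2} + 3 \cdot 30 = \left(6 \left(1 + 18\right)\right)^{2} + 90 = \left(6 \cdot 19\right)^{2} + 90 = 114^{2} + 90 = 12996 + 90 = 13086$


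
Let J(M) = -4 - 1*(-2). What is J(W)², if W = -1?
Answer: 4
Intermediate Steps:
J(M) = -2 (J(M) = -4 + 2 = -2)
J(W)² = (-2)² = 4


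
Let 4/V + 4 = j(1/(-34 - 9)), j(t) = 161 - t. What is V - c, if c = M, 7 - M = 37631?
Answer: 63509355/1688 ≈ 37624.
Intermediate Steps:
M = -37624 (M = 7 - 1*37631 = 7 - 37631 = -37624)
c = -37624
V = 43/1688 (V = 4/(-4 + (161 - 1/(-34 - 9))) = 4/(-4 + (161 - 1/(-43))) = 4/(-4 + (161 - 1*(-1/43))) = 4/(-4 + (161 + 1/43)) = 4/(-4 + 6924/43) = 4/(6752/43) = 4*(43/6752) = 43/1688 ≈ 0.025474)
V - c = 43/1688 - 1*(-37624) = 43/1688 + 37624 = 63509355/1688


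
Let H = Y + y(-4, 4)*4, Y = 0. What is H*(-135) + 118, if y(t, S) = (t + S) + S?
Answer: -2042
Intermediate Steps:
y(t, S) = t + 2*S (y(t, S) = (S + t) + S = t + 2*S)
H = 16 (H = 0 + (-4 + 2*4)*4 = 0 + (-4 + 8)*4 = 0 + 4*4 = 0 + 16 = 16)
H*(-135) + 118 = 16*(-135) + 118 = -2160 + 118 = -2042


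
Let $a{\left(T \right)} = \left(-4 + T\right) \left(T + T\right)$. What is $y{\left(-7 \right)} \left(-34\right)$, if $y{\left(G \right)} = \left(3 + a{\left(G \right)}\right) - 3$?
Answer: $-5236$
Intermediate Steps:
$a{\left(T \right)} = 2 T \left(-4 + T\right)$ ($a{\left(T \right)} = \left(-4 + T\right) 2 T = 2 T \left(-4 + T\right)$)
$y{\left(G \right)} = 2 G \left(-4 + G\right)$ ($y{\left(G \right)} = \left(3 + 2 G \left(-4 + G\right)\right) - 3 = 2 G \left(-4 + G\right)$)
$y{\left(-7 \right)} \left(-34\right) = 2 \left(-7\right) \left(-4 - 7\right) \left(-34\right) = 2 \left(-7\right) \left(-11\right) \left(-34\right) = 154 \left(-34\right) = -5236$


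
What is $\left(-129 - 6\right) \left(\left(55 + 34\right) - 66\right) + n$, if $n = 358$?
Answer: $-2747$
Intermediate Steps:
$\left(-129 - 6\right) \left(\left(55 + 34\right) - 66\right) + n = \left(-129 - 6\right) \left(\left(55 + 34\right) - 66\right) + 358 = - 135 \left(89 - 66\right) + 358 = \left(-135\right) 23 + 358 = -3105 + 358 = -2747$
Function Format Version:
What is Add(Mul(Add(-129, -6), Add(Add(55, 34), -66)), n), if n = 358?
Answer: -2747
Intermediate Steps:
Add(Mul(Add(-129, -6), Add(Add(55, 34), -66)), n) = Add(Mul(Add(-129, -6), Add(Add(55, 34), -66)), 358) = Add(Mul(-135, Add(89, -66)), 358) = Add(Mul(-135, 23), 358) = Add(-3105, 358) = -2747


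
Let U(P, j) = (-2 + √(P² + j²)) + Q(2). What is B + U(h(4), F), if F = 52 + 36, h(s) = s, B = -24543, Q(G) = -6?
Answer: -24551 + 4*√485 ≈ -24463.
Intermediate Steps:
F = 88
U(P, j) = -8 + √(P² + j²) (U(P, j) = (-2 + √(P² + j²)) - 6 = -8 + √(P² + j²))
B + U(h(4), F) = -24543 + (-8 + √(4² + 88²)) = -24543 + (-8 + √(16 + 7744)) = -24543 + (-8 + √7760) = -24543 + (-8 + 4*√485) = -24551 + 4*√485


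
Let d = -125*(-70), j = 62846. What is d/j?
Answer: 625/4489 ≈ 0.13923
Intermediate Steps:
d = 8750
d/j = 8750/62846 = 8750*(1/62846) = 625/4489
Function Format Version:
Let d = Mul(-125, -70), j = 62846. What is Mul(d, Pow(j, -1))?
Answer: Rational(625, 4489) ≈ 0.13923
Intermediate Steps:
d = 8750
Mul(d, Pow(j, -1)) = Mul(8750, Pow(62846, -1)) = Mul(8750, Rational(1, 62846)) = Rational(625, 4489)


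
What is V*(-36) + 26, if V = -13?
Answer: 494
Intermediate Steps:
V*(-36) + 26 = -13*(-36) + 26 = 468 + 26 = 494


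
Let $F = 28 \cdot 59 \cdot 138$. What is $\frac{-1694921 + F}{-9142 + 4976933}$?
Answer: $- \frac{1466945}{4967791} \approx -0.29529$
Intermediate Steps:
$F = 227976$ ($F = 1652 \cdot 138 = 227976$)
$\frac{-1694921 + F}{-9142 + 4976933} = \frac{-1694921 + 227976}{-9142 + 4976933} = - \frac{1466945}{4967791}$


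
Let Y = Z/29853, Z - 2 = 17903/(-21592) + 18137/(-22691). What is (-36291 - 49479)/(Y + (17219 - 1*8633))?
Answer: -11724278352467760/1173658086512849 ≈ -9.9895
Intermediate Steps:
Z = 182037067/489944072 (Z = 2 + (17903/(-21592) + 18137/(-22691)) = 2 + (17903*(-1/21592) + 18137*(-1/22691)) = 2 + (-17903/21592 - 18137/22691) = 2 - 797851077/489944072 = 182037067/489944072 ≈ 0.37155)
Y = 1701281/136694396088 (Y = (182037067/489944072)/29853 = (182037067/489944072)*(1/29853) = 1701281/136694396088 ≈ 1.2446e-5)
(-36291 - 49479)/(Y + (17219 - 1*8633)) = (-36291 - 49479)/(1701281/136694396088 + (17219 - 1*8633)) = -85770/(1701281/136694396088 + (17219 - 8633)) = -85770/(1701281/136694396088 + 8586) = -85770/1173658086512849/136694396088 = -85770*136694396088/1173658086512849 = -11724278352467760/1173658086512849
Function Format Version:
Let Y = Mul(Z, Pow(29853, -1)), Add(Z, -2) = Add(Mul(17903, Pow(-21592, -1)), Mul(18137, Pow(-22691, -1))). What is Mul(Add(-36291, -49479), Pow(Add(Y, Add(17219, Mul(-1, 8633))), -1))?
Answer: Rational(-11724278352467760, 1173658086512849) ≈ -9.9895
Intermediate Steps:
Z = Rational(182037067, 489944072) (Z = Add(2, Add(Mul(17903, Pow(-21592, -1)), Mul(18137, Pow(-22691, -1)))) = Add(2, Add(Mul(17903, Rational(-1, 21592)), Mul(18137, Rational(-1, 22691)))) = Add(2, Add(Rational(-17903, 21592), Rational(-18137, 22691))) = Add(2, Rational(-797851077, 489944072)) = Rational(182037067, 489944072) ≈ 0.37155)
Y = Rational(1701281, 136694396088) (Y = Mul(Rational(182037067, 489944072), Pow(29853, -1)) = Mul(Rational(182037067, 489944072), Rational(1, 29853)) = Rational(1701281, 136694396088) ≈ 1.2446e-5)
Mul(Add(-36291, -49479), Pow(Add(Y, Add(17219, Mul(-1, 8633))), -1)) = Mul(Add(-36291, -49479), Pow(Add(Rational(1701281, 136694396088), Add(17219, Mul(-1, 8633))), -1)) = Mul(-85770, Pow(Add(Rational(1701281, 136694396088), Add(17219, -8633)), -1)) = Mul(-85770, Pow(Add(Rational(1701281, 136694396088), 8586), -1)) = Mul(-85770, Pow(Rational(1173658086512849, 136694396088), -1)) = Mul(-85770, Rational(136694396088, 1173658086512849)) = Rational(-11724278352467760, 1173658086512849)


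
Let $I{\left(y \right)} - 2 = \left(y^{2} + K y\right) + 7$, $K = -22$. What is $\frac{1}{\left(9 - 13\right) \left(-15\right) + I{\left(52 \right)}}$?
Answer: $\frac{1}{1629} \approx 0.00061387$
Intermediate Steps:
$I{\left(y \right)} = 9 + y^{2} - 22 y$ ($I{\left(y \right)} = 2 + \left(\left(y^{2} - 22 y\right) + 7\right) = 2 + \left(7 + y^{2} - 22 y\right) = 9 + y^{2} - 22 y$)
$\frac{1}{\left(9 - 13\right) \left(-15\right) + I{\left(52 \right)}} = \frac{1}{\left(9 - 13\right) \left(-15\right) + \left(9 + 52^{2} - 1144\right)} = \frac{1}{\left(-4\right) \left(-15\right) + \left(9 + 2704 - 1144\right)} = \frac{1}{60 + 1569} = \frac{1}{1629}$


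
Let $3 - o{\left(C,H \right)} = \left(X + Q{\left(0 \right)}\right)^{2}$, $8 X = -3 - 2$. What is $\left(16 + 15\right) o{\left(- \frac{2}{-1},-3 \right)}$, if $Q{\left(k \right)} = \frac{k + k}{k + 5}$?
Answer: $\frac{5177}{64} \approx 80.891$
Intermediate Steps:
$Q{\left(k \right)} = \frac{2 k}{5 + k}$
$X = - \frac{5}{8}$ ($X = \frac{-3 - 2}{8} = \frac{1}{8} \left(-5\right) = - \frac{5}{8} \approx -0.625$)
$o{\left(C,H \right)} = \frac{167}{64}$ ($o{\left(C,H \right)} = 3 - \left(- \frac{5}{8} + 2 \cdot 0 \frac{1}{5 + 0}\right)^{2} = 3 - \left(- \frac{5}{8} + 2 \cdot 0 \cdot \frac{1}{5}\right)^{2} = 3 - \left(- \frac{5}{8} + 0\right)^{2} = 3 - \left(- \frac{5}{8}\right)^{2} = 3 - \frac{25}{64} = \frac{167}{64}$)
$\left(16 + 15\right) o{\left(- \frac{2}{-1},-3 \right)} = \left(16 + 15\right) \frac{167}{64} = 31 \cdot \frac{167}{64} = \frac{5177}{64}$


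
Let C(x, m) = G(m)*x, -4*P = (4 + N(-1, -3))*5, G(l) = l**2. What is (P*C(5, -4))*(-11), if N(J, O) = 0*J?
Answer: 4400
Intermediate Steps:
N(J, O) = 0
P = -5 (P = -(4 + 0)*5/4 = -5 ≈ -5.0000)
C(x, m) = x*m**2 (C(x, m) = m**2*x = x*m**2)
(P*C(5, -4))*(-11) = -25*(-4)**2*(-11) = -25*16*(-11) = -5*80*(-11) = -400*(-11) = 4400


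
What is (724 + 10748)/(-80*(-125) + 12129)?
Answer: 11472/22129 ≈ 0.51841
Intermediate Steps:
(724 + 10748)/(-80*(-125) + 12129) = 11472/(10000 + 12129) = 11472/22129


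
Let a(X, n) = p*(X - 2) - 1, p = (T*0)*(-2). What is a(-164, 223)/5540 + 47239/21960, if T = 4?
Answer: 2616821/1216584 ≈ 2.1510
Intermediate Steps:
p = 0 (p = (4*0)*(-2) = 0*(-2) = 0)
a(X, n) = -1 (a(X, n) = 0*(X - 2) - 1 = 0*(-2 + X) - 1 = 0 - 1 = -1)
a(-164, 223)/5540 + 47239/21960 = -1/5540 + 47239/21960 = 2616821/1216584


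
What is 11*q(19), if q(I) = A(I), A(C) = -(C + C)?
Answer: -418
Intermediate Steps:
A(C) = -2*C
q(I) = -2*I
11*q(19) = 11*(-2*19) = 11*(-38) = -418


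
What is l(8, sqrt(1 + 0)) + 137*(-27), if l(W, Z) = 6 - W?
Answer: -3701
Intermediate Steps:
l(8, sqrt(1 + 0)) + 137*(-27) = (6 - 1*8) + 137*(-27) = (6 - 8) - 3699 = -2 - 3699 = -3701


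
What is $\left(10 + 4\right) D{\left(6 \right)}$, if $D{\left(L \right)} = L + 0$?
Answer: $84$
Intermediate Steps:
$D{\left(L \right)} = L$
$\left(10 + 4\right) D{\left(6 \right)} = \left(10 + 4\right) 6 = 14 \cdot 6 = 84$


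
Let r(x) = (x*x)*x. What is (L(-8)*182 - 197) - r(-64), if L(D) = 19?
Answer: 265405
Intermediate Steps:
r(x) = x³ (r(x) = x²*x = x³)
(L(-8)*182 - 197) - r(-64) = (19*182 - 197) - 1*(-64)³ = (3458 - 197) - 1*(-262144) = 3261 + 262144 = 265405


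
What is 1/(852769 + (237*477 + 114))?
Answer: 1/965932 ≈ 1.0353e-6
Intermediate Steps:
1/(852769 + (237*477 + 114)) = 1/(852769 + (113049 + 114)) = 1/(852769 + 113163) = 1/965932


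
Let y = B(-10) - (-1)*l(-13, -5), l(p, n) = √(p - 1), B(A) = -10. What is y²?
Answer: (10 - I*√14)² ≈ 86.0 - 74.833*I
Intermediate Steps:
l(p, n) = √(-1 + p)
y = -10 + I*√14 (y = -10 - (-1)*√(-1 - 13) = -10 - (-1)*√(-14) = -10 - (-1)*I*√14 = -10 + I*√14 ≈ -10.0 + 3.7417*I)
y² = (-10 + I*√14)²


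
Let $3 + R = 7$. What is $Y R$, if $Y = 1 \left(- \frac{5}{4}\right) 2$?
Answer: $-10$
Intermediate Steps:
$R = 4$ ($R = -3 + 7 = 4$)
$Y = - \frac{5}{2}$ ($Y = 1 \left(\left(-5\right) \frac{1}{4}\right) 2 = 1 \left(- \frac{5}{4}\right) 2 = \left(- \frac{5}{4}\right) 2 = - \frac{5}{2} \approx -2.5$)
$Y R = \left(- \frac{5}{2}\right) 4 = -10$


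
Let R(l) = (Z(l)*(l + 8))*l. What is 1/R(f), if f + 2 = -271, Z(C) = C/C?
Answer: 1/72345 ≈ 1.3823e-5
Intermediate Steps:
Z(C) = 1
f = -273 (f = -2 - 271 = -273)
R(l) = l*(8 + l) (R(l) = (1*(l + 8))*l = (1*(8 + l))*l = (8 + l)*l = l*(8 + l))
1/R(f) = 1/(-273*(8 - 273)) = 1/(-273*(-265)) = 1/72345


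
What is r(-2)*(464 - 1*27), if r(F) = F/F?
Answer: 437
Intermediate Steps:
r(F) = 1
r(-2)*(464 - 1*27) = 1*(464 - 1*27) = 1*(464 - 27) = 1*437 = 437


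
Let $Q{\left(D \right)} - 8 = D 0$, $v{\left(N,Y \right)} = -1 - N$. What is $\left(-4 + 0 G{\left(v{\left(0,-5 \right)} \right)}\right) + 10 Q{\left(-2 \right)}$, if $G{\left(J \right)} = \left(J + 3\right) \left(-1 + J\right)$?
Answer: $76$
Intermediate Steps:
$G{\left(J \right)} = \left(-1 + J\right) \left(3 + J\right)$ ($G{\left(J \right)} = \left(3 + J\right) \left(-1 + J\right) = \left(-1 + J\right) \left(3 + J\right)$)
$Q{\left(D \right)} = 8$ ($Q{\left(D \right)} = 8 + D 0 = 8 + 0 = 8$)
$\left(-4 + 0 G{\left(v{\left(0,-5 \right)} \right)}\right) + 10 Q{\left(-2 \right)} = \left(-4 + 0 \left(-3 + \left(-1 - 0\right)^{2} + 2 \left(-1 - 0\right)\right)\right) + 10 \cdot 8 = \left(-4 + 0 \left(-3 + \left(-1 + 0\right)^{2} + 2 \left(-1 + 0\right)\right)\right) + 80 = \left(-4 + 0 \left(-3 + \left(-1\right)^{2} + 2 \left(-1\right)\right)\right) + 80 = \left(-4 + 0 \left(-3 + 1 - 2\right)\right) + 80 = \left(-4 + 0 \left(-4\right)\right) + 80 = \left(-4 + 0\right) + 80 = -4 + 80 = 76$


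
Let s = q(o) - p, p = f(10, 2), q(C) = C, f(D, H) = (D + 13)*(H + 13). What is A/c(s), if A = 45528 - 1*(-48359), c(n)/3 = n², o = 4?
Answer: 93887/348843 ≈ 0.26914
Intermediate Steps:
f(D, H) = (13 + D)*(13 + H)
p = 345 (p = 169 + 13*10 + 13*2 + 10*2 = 169 + 130 + 26 + 20 = 345)
s = -341 (s = 4 - 1*345 = 4 - 345 = -341)
c(n) = 3*n²
A = 93887 (A = 45528 + 48359 = 93887)
A/c(s) = 93887/((3*(-341)²)) = 93887/((3*116281)) = 93887/348843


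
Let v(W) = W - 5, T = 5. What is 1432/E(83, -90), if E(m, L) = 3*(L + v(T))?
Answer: -716/135 ≈ -5.3037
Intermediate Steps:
v(W) = -5 + W
E(m, L) = 3*L (E(m, L) = 3*(L + (-5 + 5)) = 3*(L + 0) = 3*L)
1432/E(83, -90) = 1432/((3*(-90))) = 1432/(-270) = 1432*(-1/270) = -716/135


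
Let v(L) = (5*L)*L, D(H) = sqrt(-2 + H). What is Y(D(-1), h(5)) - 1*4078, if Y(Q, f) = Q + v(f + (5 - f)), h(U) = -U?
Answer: -3953 + I*sqrt(3) ≈ -3953.0 + 1.732*I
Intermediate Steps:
v(L) = 5*L**2
Y(Q, f) = 125 + Q (Y(Q, f) = Q + 5*(f + (5 - f))**2 = Q + 5*5**2 = Q + 5*25 = Q + 125 = 125 + Q)
Y(D(-1), h(5)) - 1*4078 = (125 + sqrt(-2 - 1)) - 1*4078 = (125 + sqrt(-3)) - 4078 = (125 + I*sqrt(3)) - 4078 = -3953 + I*sqrt(3)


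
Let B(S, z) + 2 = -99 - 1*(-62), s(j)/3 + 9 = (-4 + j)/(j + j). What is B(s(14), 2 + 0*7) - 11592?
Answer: -11631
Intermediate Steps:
s(j) = -27 + 3*(-4 + j)/(2*j) (s(j) = -27 + 3*((-4 + j)/(j + j)) = -27 + 3*((-4 + j)/((2*j))) = -27 + 3*((-4 + j)*(1/(2*j))) = -27 + 3*((-4 + j)/(2*j)) = -27 + 3*(-4 + j)/(2*j))
B(S, z) = -39 (B(S, z) = -2 + (-99 - 1*(-62)) = -2 + (-99 + 62) = -2 - 37 = -39)
B(s(14), 2 + 0*7) - 11592 = -39 - 11592 = -11631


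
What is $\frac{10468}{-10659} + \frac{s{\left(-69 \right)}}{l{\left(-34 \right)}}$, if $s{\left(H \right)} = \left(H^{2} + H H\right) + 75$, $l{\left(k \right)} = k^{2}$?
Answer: $\frac{5305495}{724812} \approx 7.3198$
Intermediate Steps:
$s{\left(H \right)} = 75 + 2 H^{2}$ ($s{\left(H \right)} = \left(H^{2} + H^{2}\right) + 75 = 2 H^{2} + 75 = 75 + 2 H^{2}$)
$\frac{10468}{-10659} + \frac{s{\left(-69 \right)}}{l{\left(-34 \right)}} = \frac{10468}{-10659} + \frac{75 + 2 \left(-69\right)^{2}}{\left(-34\right)^{2}} = 10468 \left(- \frac{1}{10659}\right) + \frac{75 + 2 \cdot 4761}{1156} = - \frac{10468}{10659} + \left(75 + 9522\right) \frac{1}{1156} = - \frac{10468}{10659} + 9597 \cdot \frac{1}{1156} = - \frac{10468}{10659} + \frac{9597}{1156} = \frac{5305495}{724812}$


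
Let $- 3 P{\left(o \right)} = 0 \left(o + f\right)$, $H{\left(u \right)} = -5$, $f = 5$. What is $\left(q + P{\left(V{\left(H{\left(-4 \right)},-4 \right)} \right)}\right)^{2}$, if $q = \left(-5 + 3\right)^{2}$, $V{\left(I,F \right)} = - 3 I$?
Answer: $16$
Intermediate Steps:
$P{\left(o \right)} = 0$ ($P{\left(o \right)} = - \frac{0 \left(o + 5\right)}{3} = - \frac{0 \left(5 + o\right)}{3} = \left(- \frac{1}{3}\right) 0 = 0$)
$q = 4$ ($q = \left(-2\right)^{2} = 4$)
$\left(q + P{\left(V{\left(H{\left(-4 \right)},-4 \right)} \right)}\right)^{2} = \left(4 + 0\right)^{2} = 4^{2} = 16$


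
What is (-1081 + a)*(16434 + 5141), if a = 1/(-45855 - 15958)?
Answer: -1441638350050/61813 ≈ -2.3323e+7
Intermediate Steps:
a = -1/61813 (a = 1/(-61813) = -1/61813 ≈ -1.6178e-5)
(-1081 + a)*(16434 + 5141) = (-1081 - 1/61813)*(16434 + 5141) = -66819854/61813*21575 = -1441638350050/61813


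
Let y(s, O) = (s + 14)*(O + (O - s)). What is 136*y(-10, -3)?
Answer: 2176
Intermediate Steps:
y(s, O) = (14 + s)*(-s + 2*O)
136*y(-10, -3) = 136*(-1*(-10)**2 - 14*(-10) + 28*(-3) + 2*(-3)*(-10)) = 136*(-1*100 + 140 - 84 + 60) = 136*(-100 + 140 - 84 + 60) = 136*16 = 2176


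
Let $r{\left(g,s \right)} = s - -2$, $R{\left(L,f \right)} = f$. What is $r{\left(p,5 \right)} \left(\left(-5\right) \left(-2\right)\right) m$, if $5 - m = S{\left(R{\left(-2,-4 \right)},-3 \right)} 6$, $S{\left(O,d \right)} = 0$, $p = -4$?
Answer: $350$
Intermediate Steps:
$m = 5$ ($m = 5 - 0 \cdot 6 = 5 - 0 = 5 + 0 = 5$)
$r{\left(g,s \right)} = 2 + s$ ($r{\left(g,s \right)} = s + 2 = 2 + s$)
$r{\left(p,5 \right)} \left(\left(-5\right) \left(-2\right)\right) m = \left(2 + 5\right) \left(\left(-5\right) \left(-2\right)\right) 5 = 7 \cdot 10 \cdot 5 = 70 \cdot 5 = 350$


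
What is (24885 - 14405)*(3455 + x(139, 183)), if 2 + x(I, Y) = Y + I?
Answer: 39562000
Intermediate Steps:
x(I, Y) = -2 + I + Y (x(I, Y) = -2 + (Y + I) = -2 + (I + Y) = -2 + I + Y)
(24885 - 14405)*(3455 + x(139, 183)) = (24885 - 14405)*(3455 + (-2 + 139 + 183)) = 10480*(3455 + 320) = 10480*3775 = 39562000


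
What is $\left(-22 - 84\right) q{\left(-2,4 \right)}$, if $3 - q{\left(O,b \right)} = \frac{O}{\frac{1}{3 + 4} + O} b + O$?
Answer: $- \frac{954}{13} \approx -73.385$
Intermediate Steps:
$q{\left(O,b \right)} = 3 - O - \frac{O b}{\frac{1}{7} + O}$ ($q{\left(O,b \right)} = 3 - \left(\frac{O}{\frac{1}{3 + 4} + O} b + O\right) = 3 - \left(\frac{O}{\frac{1}{7} + O} b + O\right) = 3 - \left(\frac{O b}{\frac{1}{7} + O} + O\right) = 3 - \left(O + \frac{O b}{\frac{1}{7} + O}\right) = 3 - O - \frac{O b}{\frac{1}{7} + O}$)
$\left(-22 - 84\right) q{\left(-2,4 \right)} = \left(-22 - 84\right) \frac{3 - 7 \left(-2\right)^{2} + 20 \left(-2\right) - \left(-14\right) 4}{1 + 7 \left(-2\right)} = \left(-22 - 84\right) \frac{3 - 28 - 40 + 56}{1 - 14} = - 106 \frac{3 - 28 - 40 + 56}{-13} = - 106 \left(\left(- \frac{1}{13}\right) \left(-9\right)\right) = \left(-106\right) \frac{9}{13} = - \frac{954}{13}$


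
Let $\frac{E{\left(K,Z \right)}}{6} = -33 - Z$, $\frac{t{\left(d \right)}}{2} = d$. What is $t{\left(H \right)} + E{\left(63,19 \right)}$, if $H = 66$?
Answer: $-180$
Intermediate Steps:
$t{\left(d \right)} = 2 d$
$E{\left(K,Z \right)} = -198 - 6 Z$ ($E{\left(K,Z \right)} = 6 \left(-33 - Z\right) = -198 - 6 Z$)
$t{\left(H \right)} + E{\left(63,19 \right)} = 2 \cdot 66 - 312 = 132 - 312 = -180$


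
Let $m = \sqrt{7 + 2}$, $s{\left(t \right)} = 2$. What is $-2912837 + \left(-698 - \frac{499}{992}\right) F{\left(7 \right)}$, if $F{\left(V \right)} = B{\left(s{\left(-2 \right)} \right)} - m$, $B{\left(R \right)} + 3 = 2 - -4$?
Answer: $-2912837$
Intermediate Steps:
$m = 3$ ($m = \sqrt{9} = 3$)
$B{\left(R \right)} = 3$ ($B{\left(R \right)} = -3 + \left(2 - -4\right) = -3 + \left(2 + 4\right) = -3 + 6 = 3$)
$F{\left(V \right)} = 0$ ($F{\left(V \right)} = 3 - 3 = 0$)
$-2912837 + \left(-698 - \frac{499}{992}\right) F{\left(7 \right)} = -2912837 + \left(-698 - \frac{499}{992}\right) 0 = -2912837 - 0 = -2912837 + 0 = -2912837$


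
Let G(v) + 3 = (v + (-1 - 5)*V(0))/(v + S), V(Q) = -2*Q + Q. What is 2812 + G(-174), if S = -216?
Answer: 182614/65 ≈ 2809.4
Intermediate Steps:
V(Q) = -Q
G(v) = -3 + v/(-216 + v) (G(v) = -3 + (v + (-1 - 5)*(-1*0))/(v - 216) = -3 + (v - 6*0)/(-216 + v) = -3 + (v + 0)/(-216 + v) = -3 + v/(-216 + v))
2812 + G(-174) = 2812 + 2*(324 - 1*(-174))/(-216 - 174) = 2812 + 2*(324 + 174)/(-390) = 2812 + 2*(-1/390)*498 = 2812 - 166/65 = 182614/65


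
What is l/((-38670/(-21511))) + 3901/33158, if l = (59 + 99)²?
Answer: 8903008439551/641109930 ≈ 13887.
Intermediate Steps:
l = 24964 (l = 158² = 24964)
l/((-38670/(-21511))) + 3901/33158 = 24964/((-38670/(-21511))) + 3901/33158 = 24964/((-38670*(-1/21511))) + 3901*(1/33158) = 24964/(38670/21511) + 3901/33158 = 24964*(21511/38670) + 3901/33158 = 268500302/19335 + 3901/33158 = 8903008439551/641109930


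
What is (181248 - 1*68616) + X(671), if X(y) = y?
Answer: 113303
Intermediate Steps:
(181248 - 1*68616) + X(671) = (181248 - 1*68616) + 671 = (181248 - 68616) + 671 = 112632 + 671 = 113303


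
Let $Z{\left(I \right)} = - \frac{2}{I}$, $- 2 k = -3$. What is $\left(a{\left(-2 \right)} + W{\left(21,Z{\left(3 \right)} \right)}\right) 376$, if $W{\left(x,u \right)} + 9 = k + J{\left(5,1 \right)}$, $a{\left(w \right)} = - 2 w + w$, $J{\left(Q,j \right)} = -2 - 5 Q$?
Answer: $-12220$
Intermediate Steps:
$k = \frac{3}{2}$ ($k = \left(- \frac{1}{2}\right) \left(-3\right) = \frac{3}{2} \approx 1.5$)
$a{\left(w \right)} = - w$
$W{\left(x,u \right)} = - \frac{69}{2}$ ($W{\left(x,u \right)} = -9 + \left(\frac{3}{2} - 27\right) = -9 - \frac{51}{2} = - \frac{69}{2}$)
$\left(a{\left(-2 \right)} + W{\left(21,Z{\left(3 \right)} \right)}\right) 376 = \left(\left(-1\right) \left(-2\right) - \frac{69}{2}\right) 376 = \left(2 - \frac{69}{2}\right) 376 = \left(- \frac{65}{2}\right) 376 = -12220$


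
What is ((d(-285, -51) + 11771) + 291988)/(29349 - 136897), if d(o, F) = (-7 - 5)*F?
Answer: -304371/107548 ≈ -2.8301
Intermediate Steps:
d(o, F) = -12*F
((d(-285, -51) + 11771) + 291988)/(29349 - 136897) = ((-12*(-51) + 11771) + 291988)/(29349 - 136897) = ((612 + 11771) + 291988)/(-107548) = (12383 + 291988)*(-1/107548) = 304371*(-1/107548) = -304371/107548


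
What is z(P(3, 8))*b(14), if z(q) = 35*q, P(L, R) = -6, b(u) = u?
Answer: -2940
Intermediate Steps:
z(P(3, 8))*b(14) = (35*(-6))*14 = -210*14 = -2940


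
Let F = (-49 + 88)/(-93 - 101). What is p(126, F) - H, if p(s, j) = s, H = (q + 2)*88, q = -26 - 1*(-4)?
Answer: 1886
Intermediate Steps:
q = -22 (q = -26 + 4 = -22)
H = -1760 (H = (-22 + 2)*88 = -20*88 = -1760)
F = -39/194 (F = 39/(-194) = 39*(-1/194) = -39/194 ≈ -0.20103)
p(126, F) - H = 126 - 1*(-1760) = 126 + 1760 = 1886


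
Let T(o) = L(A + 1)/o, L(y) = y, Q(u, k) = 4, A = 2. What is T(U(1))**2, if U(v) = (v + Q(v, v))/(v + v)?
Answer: 36/25 ≈ 1.4400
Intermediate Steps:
U(v) = (4 + v)/(2*v) (U(v) = (v + 4)/(v + v) = (4 + v)/((2*v)) = (4 + v)*(1/(2*v)) = (4 + v)/(2*v))
T(o) = 3/o (T(o) = (2 + 1)/o = 3/o)
T(U(1))**2 = (3/(((1/2)*(4 + 1)/1)))**2 = (3/(((1/2)*1*5)))**2 = (3/(5/2))**2 = (3*(2/5))**2 = (6/5)**2 = 36/25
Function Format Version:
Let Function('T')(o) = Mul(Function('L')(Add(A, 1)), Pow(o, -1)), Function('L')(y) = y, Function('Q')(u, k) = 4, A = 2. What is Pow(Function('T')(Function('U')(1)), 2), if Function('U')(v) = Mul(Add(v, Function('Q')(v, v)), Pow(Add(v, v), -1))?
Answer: Rational(36, 25) ≈ 1.4400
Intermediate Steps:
Function('U')(v) = Mul(Rational(1, 2), Pow(v, -1), Add(4, v)) (Function('U')(v) = Mul(Add(v, 4), Pow(Add(v, v), -1)) = Mul(Add(4, v), Pow(Mul(2, v), -1)) = Mul(Add(4, v), Mul(Rational(1, 2), Pow(v, -1))) = Mul(Rational(1, 2), Pow(v, -1), Add(4, v)))
Function('T')(o) = Mul(3, Pow(o, -1)) (Function('T')(o) = Mul(Add(2, 1), Pow(o, -1)) = Mul(3, Pow(o, -1)))
Pow(Function('T')(Function('U')(1)), 2) = Pow(Mul(3, Pow(Mul(Rational(1, 2), Pow(1, -1), Add(4, 1)), -1)), 2) = Pow(Mul(3, Pow(Mul(Rational(1, 2), 1, 5), -1)), 2) = Pow(Mul(3, Pow(Rational(5, 2), -1)), 2) = Pow(Mul(3, Rational(2, 5)), 2) = Pow(Rational(6, 5), 2) = Rational(36, 25)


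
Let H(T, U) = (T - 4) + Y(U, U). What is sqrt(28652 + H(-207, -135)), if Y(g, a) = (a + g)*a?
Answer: sqrt(64891) ≈ 254.74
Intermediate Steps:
Y(g, a) = a*(a + g)
H(T, U) = -4 + T + 2*U**2 (H(T, U) = (T - 4) + U*(U + U) = (-4 + T) + U*(2*U) = (-4 + T) + 2*U**2 = -4 + T + 2*U**2)
sqrt(28652 + H(-207, -135)) = sqrt(28652 + (-4 - 207 + 2*(-135)**2)) = sqrt(28652 + (-4 - 207 + 2*18225)) = sqrt(28652 + (-4 - 207 + 36450)) = sqrt(28652 + 36239) = sqrt(64891)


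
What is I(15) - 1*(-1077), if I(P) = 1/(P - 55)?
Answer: 43079/40 ≈ 1077.0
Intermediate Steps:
I(P) = 1/(-55 + P)
I(15) - 1*(-1077) = 1/(-55 + 15) - 1*(-1077) = 1/(-40) + 1077 = -1/40 + 1077 = 43079/40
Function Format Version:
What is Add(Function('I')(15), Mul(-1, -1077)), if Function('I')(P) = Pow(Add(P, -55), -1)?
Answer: Rational(43079, 40) ≈ 1077.0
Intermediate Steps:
Function('I')(P) = Pow(Add(-55, P), -1)
Add(Function('I')(15), Mul(-1, -1077)) = Add(Pow(Add(-55, 15), -1), Mul(-1, -1077)) = Add(Pow(-40, -1), 1077) = Add(Rational(-1, 40), 1077) = Rational(43079, 40)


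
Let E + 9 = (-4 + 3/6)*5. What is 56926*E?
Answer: -1508539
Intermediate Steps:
E = -53/2 (E = -9 + (-4 + 3/6)*5 = -9 + (-4 + 3*(⅙))*5 = -9 + (-4 + ½)*5 = -9 - 7/2*5 = -9 - 35/2 = -53/2 ≈ -26.500)
56926*E = 56926*(-53/2) = -1508539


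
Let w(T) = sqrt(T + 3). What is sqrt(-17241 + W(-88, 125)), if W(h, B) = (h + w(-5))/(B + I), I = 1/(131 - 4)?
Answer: sqrt(-273729292 + 127*I*sqrt(2))/126 ≈ 4.3078e-5 + 131.31*I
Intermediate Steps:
w(T) = sqrt(3 + T)
I = 1/127 ≈ 0.0078740
W(h, B) = (h + I*sqrt(2))/(1/127 + B) (W(h, B) = (h + sqrt(3 - 5))/(B + 1/127) = (h + sqrt(-2))/(1/127 + B) = (h + I*sqrt(2))/(1/127 + B))
sqrt(-17241 + W(-88, 125)) = sqrt(-17241 + 127*(-88 + I*sqrt(2))/(1 + 127*125)) = sqrt(-17241 + 127*(-88 + I*sqrt(2))/(1 + 15875)) = sqrt(-17241 + 127*(-88 + I*sqrt(2))/15876) = sqrt(-17241 + 127*(1/15876)*(-88 + I*sqrt(2))) = sqrt(-17241 + (-2794/3969 + 127*I*sqrt(2)/15876)) = sqrt(-68432323/3969 + 127*I*sqrt(2)/15876)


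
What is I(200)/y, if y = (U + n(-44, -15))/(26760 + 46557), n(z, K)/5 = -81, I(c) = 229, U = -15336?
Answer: -5596531/5247 ≈ -1066.6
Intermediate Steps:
n(z, K) = -405 (n(z, K) = 5*(-81) = -405)
y = -5247/24439 (y = (-15336 - 405)/(26760 + 46557) = -15741/73317 = -15741*1/73317 = -5247/24439 ≈ -0.21470)
I(200)/y = 229/(-5247/24439) = 229*(-24439/5247) = -5596531/5247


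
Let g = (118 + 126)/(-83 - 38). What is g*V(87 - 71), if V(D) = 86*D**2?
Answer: -5371904/121 ≈ -44396.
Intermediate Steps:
g = -244/121 (g = 244/(-121) = 244*(-1/121) = -244/121 ≈ -2.0165)
g*V(87 - 71) = -20984*(87 - 71)**2/121 = -20984*16**2/121 = -20984*256/121 = -244/121*22016 = -5371904/121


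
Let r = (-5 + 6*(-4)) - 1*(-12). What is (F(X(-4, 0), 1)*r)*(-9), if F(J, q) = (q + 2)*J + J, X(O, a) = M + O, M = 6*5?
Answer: 15912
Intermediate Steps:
M = 30
X(O, a) = 30 + O
F(J, q) = J + J*(2 + q) (F(J, q) = (2 + q)*J + J = J*(2 + q) + J = J + J*(2 + q))
r = -17 (r = (-5 - 24) + 12 = -29 + 12 = -17)
(F(X(-4, 0), 1)*r)*(-9) = (((30 - 4)*(3 + 1))*(-17))*(-9) = ((26*4)*(-17))*(-9) = (104*(-17))*(-9) = -1768*(-9) = 15912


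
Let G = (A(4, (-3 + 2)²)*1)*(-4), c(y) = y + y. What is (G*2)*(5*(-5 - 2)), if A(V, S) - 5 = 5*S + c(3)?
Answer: 4480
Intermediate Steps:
c(y) = 2*y
A(V, S) = 11 + 5*S (A(V, S) = 5 + (5*S + 2*3) = 5 + (5*S + 6) = 5 + (6 + 5*S) = 11 + 5*S)
G = -64 (G = ((11 + 5*(-3 + 2)²)*1)*(-4) = ((11 + 5*(-1)²)*1)*(-4) = ((11 + 5*1)*1)*(-4) = ((11 + 5)*1)*(-4) = (16*1)*(-4) = 16*(-4) = -64)
(G*2)*(5*(-5 - 2)) = (-64*2)*(5*(-5 - 2)) = -640*(-7) = -128*(-35) = 4480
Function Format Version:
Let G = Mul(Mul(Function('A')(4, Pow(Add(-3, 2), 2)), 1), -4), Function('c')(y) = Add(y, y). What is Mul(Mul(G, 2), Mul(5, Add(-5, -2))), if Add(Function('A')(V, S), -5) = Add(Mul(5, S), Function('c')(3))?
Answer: 4480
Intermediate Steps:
Function('c')(y) = Mul(2, y)
Function('A')(V, S) = Add(11, Mul(5, S)) (Function('A')(V, S) = Add(5, Add(Mul(5, S), Mul(2, 3))) = Add(5, Add(Mul(5, S), 6)) = Add(5, Add(6, Mul(5, S))) = Add(11, Mul(5, S)))
G = -64 (G = Mul(Mul(Add(11, Mul(5, Pow(Add(-3, 2), 2))), 1), -4) = Mul(Mul(Add(11, Mul(5, Pow(-1, 2))), 1), -4) = Mul(Mul(Add(11, Mul(5, 1)), 1), -4) = Mul(Mul(Add(11, 5), 1), -4) = Mul(Mul(16, 1), -4) = Mul(16, -4) = -64)
Mul(Mul(G, 2), Mul(5, Add(-5, -2))) = Mul(Mul(-64, 2), Mul(5, Add(-5, -2))) = Mul(-128, Mul(5, -7)) = Mul(-128, -35) = 4480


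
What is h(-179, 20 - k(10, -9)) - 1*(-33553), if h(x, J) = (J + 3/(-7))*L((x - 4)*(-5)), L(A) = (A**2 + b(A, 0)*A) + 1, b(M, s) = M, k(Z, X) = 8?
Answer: 135865402/7 ≈ 1.9409e+7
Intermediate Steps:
L(A) = 1 + 2*A**2 (L(A) = (A**2 + A*A) + 1 = (A**2 + A**2) + 1 = 2*A**2 + 1 = 1 + 2*A**2)
h(x, J) = (1 + 2*(20 - 5*x)**2)*(-3/7 + J) (h(x, J) = (J + 3/(-7))*(1 + 2*((x - 4)*(-5))**2) = (J + 3*(-1/7))*(1 + 2*((-4 + x)*(-5))**2) = (J - 3/7)*(1 + 2*(20 - 5*x)**2) = (-3/7 + J)*(1 + 2*(20 - 5*x)**2) = (1 + 2*(20 - 5*x)**2)*(-3/7 + J))
h(-179, 20 - k(10, -9)) - 1*(-33553) = (1 + 50*(-4 - 179)**2)*(-3 + 7*(20 - 1*8))/7 - 1*(-33553) = (1 + 50*(-183)**2)*(-3 + 7*(20 - 8))/7 + 33553 = (1 + 50*33489)*(-3 + 7*12)/7 + 33553 = (1 + 1674450)*(-3 + 84)/7 + 33553 = (1/7)*1674451*81 + 33553 = 135630531/7 + 33553 = 135865402/7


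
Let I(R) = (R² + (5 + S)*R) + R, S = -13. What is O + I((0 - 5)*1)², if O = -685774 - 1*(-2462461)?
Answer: 1780287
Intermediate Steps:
I(R) = R² - 7*R (I(R) = (R² + (5 - 13)*R) + R = (R² - 8*R) + R = R² - 7*R)
O = 1776687 (O = -685774 + 2462461 = 1776687)
O + I((0 - 5)*1)² = 1776687 + (((0 - 5)*1)*(-7 + (0 - 5)*1))² = 1776687 + ((-5*1)*(-7 - 5*1))² = 1776687 + (-5*(-7 - 5))² = 1776687 + (-5*(-12))² = 1776687 + 60² = 1776687 + 3600 = 1780287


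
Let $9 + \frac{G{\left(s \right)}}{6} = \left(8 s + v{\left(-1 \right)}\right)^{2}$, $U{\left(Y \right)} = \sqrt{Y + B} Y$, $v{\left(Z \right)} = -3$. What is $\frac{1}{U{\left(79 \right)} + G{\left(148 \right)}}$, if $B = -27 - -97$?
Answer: $\frac{8368512}{70031992164235} - \frac{79 \sqrt{149}}{70031992164235} \approx 1.1948 \cdot 10^{-7}$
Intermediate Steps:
$B = 70$ ($B = -27 + 97 = 70$)
$U{\left(Y \right)} = Y \sqrt{70 + Y}$ ($U{\left(Y \right)} = \sqrt{Y + 70} Y = \sqrt{70 + Y} Y = Y \sqrt{70 + Y}$)
$G{\left(s \right)} = -54 + 6 \left(-3 + 8 s\right)^{2}$ ($G{\left(s \right)} = -54 + 6 \left(8 s - 3\right)^{2} = -54 + 6 \left(-3 + 8 s\right)^{2}$)
$\frac{1}{U{\left(79 \right)} + G{\left(148 \right)}} = \frac{1}{79 \sqrt{70 + 79} + 96 \cdot 148 \left(-3 + 4 \cdot 148\right)} = \frac{1}{79 \sqrt{149} + 96 \cdot 148 \left(-3 + 592\right)} = \frac{1}{79 \sqrt{149} + 96 \cdot 148 \cdot 589} = \frac{1}{79 \sqrt{149} + 8368512} = \frac{1}{8368512 + 79 \sqrt{149}}$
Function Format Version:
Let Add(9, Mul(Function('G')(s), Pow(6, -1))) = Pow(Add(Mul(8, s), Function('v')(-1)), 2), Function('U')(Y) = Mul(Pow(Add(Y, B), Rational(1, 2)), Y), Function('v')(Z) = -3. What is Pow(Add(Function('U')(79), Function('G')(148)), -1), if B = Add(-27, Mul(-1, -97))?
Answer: Add(Rational(8368512, 70031992164235), Mul(Rational(-79, 70031992164235), Pow(149, Rational(1, 2)))) ≈ 1.1948e-7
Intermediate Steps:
B = 70 (B = Add(-27, 97) = 70)
Function('U')(Y) = Mul(Y, Pow(Add(70, Y), Rational(1, 2))) (Function('U')(Y) = Mul(Pow(Add(Y, 70), Rational(1, 2)), Y) = Mul(Pow(Add(70, Y), Rational(1, 2)), Y) = Mul(Y, Pow(Add(70, Y), Rational(1, 2))))
Function('G')(s) = Add(-54, Mul(6, Pow(Add(-3, Mul(8, s)), 2))) (Function('G')(s) = Add(-54, Mul(6, Pow(Add(Mul(8, s), -3), 2))) = Add(-54, Mul(6, Pow(Add(-3, Mul(8, s)), 2))))
Pow(Add(Function('U')(79), Function('G')(148)), -1) = Pow(Add(Mul(79, Pow(Add(70, 79), Rational(1, 2))), Mul(96, 148, Add(-3, Mul(4, 148)))), -1) = Pow(Add(Mul(79, Pow(149, Rational(1, 2))), Mul(96, 148, Add(-3, 592))), -1) = Pow(Add(Mul(79, Pow(149, Rational(1, 2))), Mul(96, 148, 589)), -1) = Pow(Add(Mul(79, Pow(149, Rational(1, 2))), 8368512), -1) = Pow(Add(8368512, Mul(79, Pow(149, Rational(1, 2)))), -1)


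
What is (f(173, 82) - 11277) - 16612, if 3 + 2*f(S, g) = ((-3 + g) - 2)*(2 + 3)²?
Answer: -26928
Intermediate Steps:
f(S, g) = -64 + 25*g/2 (f(S, g) = -3/2 + (((-3 + g) - 2)*(2 + 3)²)/2 = -3/2 + ((-5 + g)*5²)/2 = -3/2 + ((-5 + g)*25)/2 = -3/2 + (-125 + 25*g)/2 = -3/2 + (-125/2 + 25*g/2) = -64 + 25*g/2)
(f(173, 82) - 11277) - 16612 = ((-64 + (25/2)*82) - 11277) - 16612 = ((-64 + 1025) - 11277) - 16612 = (961 - 11277) - 16612 = -10316 - 16612 = -26928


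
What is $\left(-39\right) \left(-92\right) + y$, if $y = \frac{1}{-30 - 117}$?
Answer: $\frac{527435}{147} \approx 3588.0$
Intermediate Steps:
$y = - \frac{1}{147}$ ($y = \frac{1}{-147} = - \frac{1}{147} \approx -0.0068027$)
$\left(-39\right) \left(-92\right) + y = \left(-39\right) \left(-92\right) - \frac{1}{147} = 3588 - \frac{1}{147} = \frac{527435}{147}$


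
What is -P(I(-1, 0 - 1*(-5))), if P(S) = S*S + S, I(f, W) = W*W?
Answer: -650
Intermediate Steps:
I(f, W) = W²
P(S) = S + S² (P(S) = S² + S = S + S²)
-P(I(-1, 0 - 1*(-5))) = -(0 - 1*(-5))²*(1 + (0 - 1*(-5))²) = -(0 + 5)²*(1 + (0 + 5)²) = -5²*(1 + 5²) = -25*(1 + 25) = -25*26 = -1*650 = -650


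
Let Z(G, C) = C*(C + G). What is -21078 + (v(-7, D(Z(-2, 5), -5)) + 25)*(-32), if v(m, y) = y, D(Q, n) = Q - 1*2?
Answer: -22294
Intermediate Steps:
D(Q, n) = -2 + Q (D(Q, n) = Q - 2 = -2 + Q)
-21078 + (v(-7, D(Z(-2, 5), -5)) + 25)*(-32) = -21078 + ((-2 + 5*(5 - 2)) + 25)*(-32) = -21078 + ((-2 + 5*3) + 25)*(-32) = -21078 + ((-2 + 15) + 25)*(-32) = -21078 + (13 + 25)*(-32) = -21078 + 38*(-32) = -21078 - 1216 = -22294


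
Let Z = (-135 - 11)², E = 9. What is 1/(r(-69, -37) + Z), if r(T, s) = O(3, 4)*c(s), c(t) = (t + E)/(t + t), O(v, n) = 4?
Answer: 37/788748 ≈ 4.6910e-5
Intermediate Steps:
c(t) = (9 + t)/(2*t) (c(t) = (t + 9)/(t + t) = (9 + t)/((2*t)) = (9 + t)*(1/(2*t)) = (9 + t)/(2*t))
Z = 21316 (Z = (-146)² = 21316)
r(T, s) = 2*(9 + s)/s (r(T, s) = 4*((9 + s)/(2*s)) = 2*(9 + s)/s)
1/(r(-69, -37) + Z) = 1/((2 + 18/(-37)) + 21316) = 1/((2 + 18*(-1/37)) + 21316) = 1/((2 - 18/37) + 21316) = 1/(56/37 + 21316) = 1/(788748/37) = 37/788748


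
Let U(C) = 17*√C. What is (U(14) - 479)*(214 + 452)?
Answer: -319014 + 11322*√14 ≈ -2.7665e+5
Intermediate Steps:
(U(14) - 479)*(214 + 452) = (17*√14 - 479)*(214 + 452) = (-479 + 17*√14)*666 = -319014 + 11322*√14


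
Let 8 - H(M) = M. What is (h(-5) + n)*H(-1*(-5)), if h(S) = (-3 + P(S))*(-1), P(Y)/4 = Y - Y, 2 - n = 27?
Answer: -66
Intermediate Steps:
n = -25 (n = 2 - 1*27 = 2 - 27 = -25)
H(M) = 8 - M
P(Y) = 0 (P(Y) = 4*(Y - Y) = 4*0 = 0)
h(S) = 3 (h(S) = (-3 + 0)*(-1) = -3*(-1) = 3)
(h(-5) + n)*H(-1*(-5)) = (3 - 25)*(8 - (-1)*(-5)) = -22*(8 - 1*5) = -22*(8 - 5) = -22*3 = -66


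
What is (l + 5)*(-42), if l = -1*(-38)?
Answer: -1806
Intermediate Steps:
l = 38
(l + 5)*(-42) = (38 + 5)*(-42) = 43*(-42) = -1806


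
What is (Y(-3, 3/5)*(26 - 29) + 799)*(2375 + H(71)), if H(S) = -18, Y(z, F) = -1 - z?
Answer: 1869101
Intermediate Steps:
(Y(-3, 3/5)*(26 - 29) + 799)*(2375 + H(71)) = ((-1 - 1*(-3))*(26 - 29) + 799)*(2375 - 18) = ((-1 + 3)*(-3) + 799)*2357 = (2*(-3) + 799)*2357 = (-6 + 799)*2357 = 793*2357 = 1869101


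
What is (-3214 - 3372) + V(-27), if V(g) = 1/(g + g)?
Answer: -355645/54 ≈ -6586.0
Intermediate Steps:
V(g) = 1/(2*g)
(-3214 - 3372) + V(-27) = (-3214 - 3372) + (1/2)/(-27) = -6586 + (1/2)*(-1/27) = -6586 - 1/54 = -355645/54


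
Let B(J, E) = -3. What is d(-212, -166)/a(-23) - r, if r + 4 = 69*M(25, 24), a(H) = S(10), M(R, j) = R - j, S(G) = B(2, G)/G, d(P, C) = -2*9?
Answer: -5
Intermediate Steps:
d(P, C) = -18
S(G) = -3/G
a(H) = -3/10
r = 65 (r = -4 + 69*(25 - 1*24) = -4 + 69*(25 - 24) = -4 + 69*1 = -4 + 69 = 65)
d(-212, -166)/a(-23) - r = -18/(-3/10) - 1*65 = -18*(-10/3) - 65 = 60 - 65 = -5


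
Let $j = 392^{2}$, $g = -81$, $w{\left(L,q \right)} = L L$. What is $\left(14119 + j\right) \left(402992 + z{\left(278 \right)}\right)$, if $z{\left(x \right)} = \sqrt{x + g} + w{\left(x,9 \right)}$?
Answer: $80582148108 + 167783 \sqrt{197} \approx 8.0585 \cdot 10^{10}$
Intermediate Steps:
$w{\left(L,q \right)} = L^{2}$
$j = 153664$
$z{\left(x \right)} = x^{2} + \sqrt{-81 + x}$ ($z{\left(x \right)} = \sqrt{x - 81} + x^{2} = \sqrt{-81 + x} + x^{2} = x^{2} + \sqrt{-81 + x}$)
$\left(14119 + j\right) \left(402992 + z{\left(278 \right)}\right) = \left(14119 + 153664\right) \left(402992 + \left(278^{2} + \sqrt{-81 + 278}\right)\right) = 167783 \left(402992 + \left(77284 + \sqrt{197}\right)\right) = 167783 \left(480276 + \sqrt{197}\right) = 80582148108 + 167783 \sqrt{197}$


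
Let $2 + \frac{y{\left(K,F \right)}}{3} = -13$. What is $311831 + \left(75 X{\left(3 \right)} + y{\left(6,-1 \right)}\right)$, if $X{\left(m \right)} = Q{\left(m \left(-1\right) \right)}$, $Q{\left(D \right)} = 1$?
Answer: $311861$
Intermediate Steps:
$y{\left(K,F \right)} = -45$ ($y{\left(K,F \right)} = -6 + 3 \left(-13\right) = -6 - 39 = -45$)
$X{\left(m \right)} = 1$
$311831 + \left(75 X{\left(3 \right)} + y{\left(6,-1 \right)}\right) = 311831 + \left(75 \cdot 1 - 45\right) = 311831 + \left(75 - 45\right) = 311831 + 30 = 311861$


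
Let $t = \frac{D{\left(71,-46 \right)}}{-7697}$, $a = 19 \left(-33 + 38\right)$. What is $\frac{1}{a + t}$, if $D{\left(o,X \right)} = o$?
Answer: $\frac{7697}{731144} \approx 0.010527$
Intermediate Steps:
$a = 95$ ($a = 19 \cdot 5 = 95$)
$t = - \frac{71}{7697}$ ($t = \frac{71}{-7697} = 71 \left(- \frac{1}{7697}\right) = - \frac{71}{7697} \approx -0.0092244$)
$\frac{1}{a + t} = \frac{1}{95 - \frac{71}{7697}} = \frac{1}{\frac{731144}{7697}} = \frac{7697}{731144}$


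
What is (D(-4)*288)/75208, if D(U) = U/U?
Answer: 36/9401 ≈ 0.0038294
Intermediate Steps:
D(U) = 1
(D(-4)*288)/75208 = (1*288)/75208 = 288*(1/75208) = 36/9401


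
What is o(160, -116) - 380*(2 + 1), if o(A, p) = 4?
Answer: -1136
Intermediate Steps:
o(160, -116) - 380*(2 + 1) = 4 - 380*(2 + 1) = 4 - 380*3 = 4 - 190*6 = 4 - 1140 = -1136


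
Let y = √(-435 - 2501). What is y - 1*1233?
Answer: -1233 + 2*I*√734 ≈ -1233.0 + 54.185*I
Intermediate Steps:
y = 2*I*√734 (y = √(-2936) = 2*I*√734 ≈ 54.185*I)
y - 1*1233 = 2*I*√734 - 1*1233 = 2*I*√734 - 1233 = -1233 + 2*I*√734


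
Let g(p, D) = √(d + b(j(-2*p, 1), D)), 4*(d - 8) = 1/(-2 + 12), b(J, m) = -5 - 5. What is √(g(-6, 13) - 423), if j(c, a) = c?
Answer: √(-42300 + 5*I*√790)/10 ≈ 0.034165 + 20.567*I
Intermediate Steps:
b(J, m) = -10
d = 321/40 (d = 8 + 1/(4*(-2 + 12)) = 8 + (¼)/10 = 8 + (¼)*(⅒) = 8 + 1/40 = 321/40 ≈ 8.0250)
g(p, D) = I*√790/20 (g(p, D) = √(321/40 - 10) = √(-79/40) = I*√790/20)
√(g(-6, 13) - 423) = √(I*√790/20 - 423) = √(-423 + I*√790/20)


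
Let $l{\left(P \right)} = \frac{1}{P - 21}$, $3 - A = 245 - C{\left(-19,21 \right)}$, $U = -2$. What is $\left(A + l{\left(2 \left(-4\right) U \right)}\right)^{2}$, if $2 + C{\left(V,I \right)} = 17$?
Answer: $\frac{1290496}{25} \approx 51620.0$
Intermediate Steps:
$C{\left(V,I \right)} = 15$ ($C{\left(V,I \right)} = -2 + 17 = 15$)
$A = -227$ ($A = 3 - \left(245 - 15\right) = 3 - 230 = -227$)
$l{\left(P \right)} = \frac{1}{-21 + P}$
$\left(A + l{\left(2 \left(-4\right) U \right)}\right)^{2} = \left(-227 + \frac{1}{-21 + 2 \left(-4\right) \left(-2\right)}\right)^{2} = \left(-227 + \frac{1}{-21 - -16}\right)^{2} = \left(-227 + \frac{1}{-21 + 16}\right)^{2} = \left(-227 + \frac{1}{-5}\right)^{2} = \left(-227 - \frac{1}{5}\right)^{2} = \left(- \frac{1136}{5}\right)^{2} = \frac{1290496}{25}$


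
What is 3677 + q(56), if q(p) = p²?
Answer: 6813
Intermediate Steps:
3677 + q(56) = 3677 + 56² = 3677 + 3136 = 6813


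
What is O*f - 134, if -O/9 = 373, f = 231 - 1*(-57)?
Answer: -966950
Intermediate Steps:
f = 288 (f = 231 + 57 = 288)
O = -3357 (O = -9*373 = -3357)
O*f - 134 = -3357*288 - 134 = -966816 - 134 = -966950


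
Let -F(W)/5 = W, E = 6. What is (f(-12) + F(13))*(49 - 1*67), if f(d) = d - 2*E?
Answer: 1602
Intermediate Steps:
F(W) = -5*W
f(d) = -12 + d (f(d) = d - 2*6 = d - 12 = -12 + d)
(f(-12) + F(13))*(49 - 1*67) = ((-12 - 12) - 5*13)*(49 - 1*67) = (-24 - 65)*(49 - 67) = -89*(-18) = 1602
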